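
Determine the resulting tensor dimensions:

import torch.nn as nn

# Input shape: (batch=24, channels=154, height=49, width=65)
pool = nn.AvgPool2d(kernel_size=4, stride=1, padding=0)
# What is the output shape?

Input shape: (24, 154, 49, 65)
Output shape: (24, 154, 46, 62)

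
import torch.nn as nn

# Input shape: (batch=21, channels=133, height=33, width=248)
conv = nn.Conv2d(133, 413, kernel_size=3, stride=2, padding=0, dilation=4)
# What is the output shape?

Input shape: (21, 133, 33, 248)
Output shape: (21, 413, 13, 120)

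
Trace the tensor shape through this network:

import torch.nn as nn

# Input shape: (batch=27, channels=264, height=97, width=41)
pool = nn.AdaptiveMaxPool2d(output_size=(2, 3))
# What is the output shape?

Input shape: (27, 264, 97, 41)
Output shape: (27, 264, 2, 3)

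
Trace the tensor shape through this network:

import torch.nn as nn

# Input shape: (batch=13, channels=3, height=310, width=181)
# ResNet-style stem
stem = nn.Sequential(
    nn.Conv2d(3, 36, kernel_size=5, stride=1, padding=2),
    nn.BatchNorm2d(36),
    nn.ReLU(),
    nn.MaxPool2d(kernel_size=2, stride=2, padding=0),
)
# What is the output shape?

Input shape: (13, 3, 310, 181)
  -> after Conv2d 5x5 stride=1: (13, 36, 310, 181)
Output shape: (13, 36, 155, 90)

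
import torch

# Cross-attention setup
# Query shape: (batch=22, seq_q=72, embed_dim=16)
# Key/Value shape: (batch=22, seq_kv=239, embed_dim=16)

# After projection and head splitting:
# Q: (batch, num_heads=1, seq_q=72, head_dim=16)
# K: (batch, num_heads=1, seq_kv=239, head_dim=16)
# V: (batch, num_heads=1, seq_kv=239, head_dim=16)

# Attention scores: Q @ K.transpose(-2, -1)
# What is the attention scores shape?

Input shape: (22, 72, 16)
Output shape: (22, 1, 72, 239)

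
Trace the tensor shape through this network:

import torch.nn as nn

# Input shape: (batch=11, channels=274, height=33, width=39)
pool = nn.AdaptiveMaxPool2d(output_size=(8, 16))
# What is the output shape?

Input shape: (11, 274, 33, 39)
Output shape: (11, 274, 8, 16)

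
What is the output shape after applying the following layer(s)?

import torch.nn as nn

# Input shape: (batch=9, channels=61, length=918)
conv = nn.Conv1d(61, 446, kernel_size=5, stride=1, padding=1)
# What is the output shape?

Input shape: (9, 61, 918)
Output shape: (9, 446, 916)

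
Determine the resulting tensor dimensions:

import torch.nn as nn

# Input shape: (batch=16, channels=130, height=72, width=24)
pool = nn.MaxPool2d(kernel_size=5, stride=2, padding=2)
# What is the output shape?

Input shape: (16, 130, 72, 24)
Output shape: (16, 130, 36, 12)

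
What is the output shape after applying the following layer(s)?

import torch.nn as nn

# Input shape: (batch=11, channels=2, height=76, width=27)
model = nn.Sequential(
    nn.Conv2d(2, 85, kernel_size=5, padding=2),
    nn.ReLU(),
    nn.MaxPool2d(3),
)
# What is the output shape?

Input shape: (11, 2, 76, 27)
  -> after Conv2d: (11, 85, 76, 27)
  -> after ReLU: (11, 85, 76, 27)
Output shape: (11, 85, 25, 9)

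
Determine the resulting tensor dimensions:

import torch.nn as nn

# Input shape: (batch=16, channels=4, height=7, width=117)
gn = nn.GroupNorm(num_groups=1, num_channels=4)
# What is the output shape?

Input shape: (16, 4, 7, 117)
Output shape: (16, 4, 7, 117)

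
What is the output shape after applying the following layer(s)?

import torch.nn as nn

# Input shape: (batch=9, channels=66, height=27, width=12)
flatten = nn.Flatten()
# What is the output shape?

Input shape: (9, 66, 27, 12)
Output shape: (9, 21384)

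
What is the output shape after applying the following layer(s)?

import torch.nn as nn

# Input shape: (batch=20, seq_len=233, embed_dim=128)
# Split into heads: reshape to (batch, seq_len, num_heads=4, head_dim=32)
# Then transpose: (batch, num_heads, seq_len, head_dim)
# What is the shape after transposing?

Input shape: (20, 233, 128)
  -> after reshape: (20, 233, 4, 32)
Output shape: (20, 4, 233, 32)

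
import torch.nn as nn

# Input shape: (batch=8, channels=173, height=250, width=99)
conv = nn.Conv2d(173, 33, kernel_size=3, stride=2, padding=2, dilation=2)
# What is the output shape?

Input shape: (8, 173, 250, 99)
Output shape: (8, 33, 125, 50)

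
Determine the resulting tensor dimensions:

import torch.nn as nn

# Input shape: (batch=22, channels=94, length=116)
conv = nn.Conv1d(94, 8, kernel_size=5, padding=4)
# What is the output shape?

Input shape: (22, 94, 116)
Output shape: (22, 8, 120)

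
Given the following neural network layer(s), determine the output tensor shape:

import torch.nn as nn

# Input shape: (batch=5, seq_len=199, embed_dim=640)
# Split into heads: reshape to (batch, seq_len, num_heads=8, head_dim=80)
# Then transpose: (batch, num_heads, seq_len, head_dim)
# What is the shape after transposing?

Input shape: (5, 199, 640)
  -> after reshape: (5, 199, 8, 80)
Output shape: (5, 8, 199, 80)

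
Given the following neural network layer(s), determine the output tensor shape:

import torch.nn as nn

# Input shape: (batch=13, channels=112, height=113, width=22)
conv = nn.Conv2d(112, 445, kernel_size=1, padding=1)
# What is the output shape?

Input shape: (13, 112, 113, 22)
Output shape: (13, 445, 115, 24)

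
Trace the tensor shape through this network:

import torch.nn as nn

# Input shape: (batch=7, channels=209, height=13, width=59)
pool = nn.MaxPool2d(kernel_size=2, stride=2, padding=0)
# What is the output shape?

Input shape: (7, 209, 13, 59)
Output shape: (7, 209, 6, 29)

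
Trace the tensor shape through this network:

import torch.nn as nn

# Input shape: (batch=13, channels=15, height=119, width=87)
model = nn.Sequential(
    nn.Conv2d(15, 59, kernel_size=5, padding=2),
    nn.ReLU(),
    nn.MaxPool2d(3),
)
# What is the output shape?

Input shape: (13, 15, 119, 87)
  -> after Conv2d: (13, 59, 119, 87)
  -> after ReLU: (13, 59, 119, 87)
Output shape: (13, 59, 39, 29)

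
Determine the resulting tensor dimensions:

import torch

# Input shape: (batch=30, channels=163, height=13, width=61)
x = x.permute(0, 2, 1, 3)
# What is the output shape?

Input shape: (30, 163, 13, 61)
Output shape: (30, 13, 163, 61)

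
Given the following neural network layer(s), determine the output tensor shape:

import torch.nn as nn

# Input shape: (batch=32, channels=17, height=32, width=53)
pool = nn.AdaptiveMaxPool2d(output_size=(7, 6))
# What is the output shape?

Input shape: (32, 17, 32, 53)
Output shape: (32, 17, 7, 6)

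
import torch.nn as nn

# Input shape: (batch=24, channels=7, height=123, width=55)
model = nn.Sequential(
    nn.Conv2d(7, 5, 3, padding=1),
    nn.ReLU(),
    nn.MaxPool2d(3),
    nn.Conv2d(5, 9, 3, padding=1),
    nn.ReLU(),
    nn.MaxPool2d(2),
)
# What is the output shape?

Input shape: (24, 7, 123, 55)
  -> after first Conv2d: (24, 5, 123, 55)
  -> after first MaxPool2d: (24, 5, 41, 18)
  -> after second Conv2d: (24, 9, 41, 18)
Output shape: (24, 9, 20, 9)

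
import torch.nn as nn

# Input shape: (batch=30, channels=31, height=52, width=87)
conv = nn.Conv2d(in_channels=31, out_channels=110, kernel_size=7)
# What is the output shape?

Input shape: (30, 31, 52, 87)
Output shape: (30, 110, 46, 81)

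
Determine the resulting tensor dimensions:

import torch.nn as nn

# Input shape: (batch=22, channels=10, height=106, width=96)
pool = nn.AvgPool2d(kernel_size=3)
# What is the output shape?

Input shape: (22, 10, 106, 96)
Output shape: (22, 10, 35, 32)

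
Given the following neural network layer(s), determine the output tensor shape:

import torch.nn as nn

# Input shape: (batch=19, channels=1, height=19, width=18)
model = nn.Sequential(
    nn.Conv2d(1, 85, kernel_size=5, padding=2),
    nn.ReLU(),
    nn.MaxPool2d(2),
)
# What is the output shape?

Input shape: (19, 1, 19, 18)
  -> after Conv2d: (19, 85, 19, 18)
  -> after ReLU: (19, 85, 19, 18)
Output shape: (19, 85, 9, 9)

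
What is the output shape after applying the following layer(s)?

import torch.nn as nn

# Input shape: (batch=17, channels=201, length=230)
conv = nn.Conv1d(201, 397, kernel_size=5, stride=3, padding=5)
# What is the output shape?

Input shape: (17, 201, 230)
Output shape: (17, 397, 79)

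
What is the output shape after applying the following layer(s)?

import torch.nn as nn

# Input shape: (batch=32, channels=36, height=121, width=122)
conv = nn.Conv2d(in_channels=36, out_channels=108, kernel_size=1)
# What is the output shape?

Input shape: (32, 36, 121, 122)
Output shape: (32, 108, 121, 122)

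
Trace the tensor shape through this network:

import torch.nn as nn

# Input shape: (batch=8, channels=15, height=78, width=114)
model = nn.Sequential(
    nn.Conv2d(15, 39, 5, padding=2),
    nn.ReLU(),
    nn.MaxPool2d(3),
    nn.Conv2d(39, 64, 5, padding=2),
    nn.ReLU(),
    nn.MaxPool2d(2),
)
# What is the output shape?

Input shape: (8, 15, 78, 114)
  -> after first Conv2d: (8, 39, 78, 114)
  -> after first MaxPool2d: (8, 39, 26, 38)
  -> after second Conv2d: (8, 64, 26, 38)
Output shape: (8, 64, 13, 19)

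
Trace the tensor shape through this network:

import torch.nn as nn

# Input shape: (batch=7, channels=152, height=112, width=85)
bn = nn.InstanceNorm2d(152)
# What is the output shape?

Input shape: (7, 152, 112, 85)
Output shape: (7, 152, 112, 85)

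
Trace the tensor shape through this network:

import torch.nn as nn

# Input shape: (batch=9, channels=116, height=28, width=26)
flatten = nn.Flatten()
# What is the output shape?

Input shape: (9, 116, 28, 26)
Output shape: (9, 84448)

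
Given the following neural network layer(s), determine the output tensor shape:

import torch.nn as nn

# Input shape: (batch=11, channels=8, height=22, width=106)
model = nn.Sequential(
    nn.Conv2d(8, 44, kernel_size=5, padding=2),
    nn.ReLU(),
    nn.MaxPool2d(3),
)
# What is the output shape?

Input shape: (11, 8, 22, 106)
  -> after Conv2d: (11, 44, 22, 106)
  -> after ReLU: (11, 44, 22, 106)
Output shape: (11, 44, 7, 35)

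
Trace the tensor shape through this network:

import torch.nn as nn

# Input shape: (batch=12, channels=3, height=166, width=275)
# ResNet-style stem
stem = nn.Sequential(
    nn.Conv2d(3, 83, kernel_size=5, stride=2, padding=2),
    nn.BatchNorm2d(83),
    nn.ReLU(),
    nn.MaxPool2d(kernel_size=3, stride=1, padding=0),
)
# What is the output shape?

Input shape: (12, 3, 166, 275)
  -> after Conv2d 5x5 stride=2: (12, 83, 83, 138)
Output shape: (12, 83, 81, 136)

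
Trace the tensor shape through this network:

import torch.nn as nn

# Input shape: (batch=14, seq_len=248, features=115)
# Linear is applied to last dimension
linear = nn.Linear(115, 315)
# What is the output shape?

Input shape: (14, 248, 115)
Output shape: (14, 248, 315)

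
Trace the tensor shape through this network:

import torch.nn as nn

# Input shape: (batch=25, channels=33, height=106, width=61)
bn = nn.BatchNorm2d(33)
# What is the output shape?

Input shape: (25, 33, 106, 61)
Output shape: (25, 33, 106, 61)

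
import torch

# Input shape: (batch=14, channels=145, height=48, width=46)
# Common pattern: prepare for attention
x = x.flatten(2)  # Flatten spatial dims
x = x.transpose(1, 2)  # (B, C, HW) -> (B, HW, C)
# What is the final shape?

Input shape: (14, 145, 48, 46)
  -> after flatten(2): (14, 145, 2208)
Output shape: (14, 2208, 145)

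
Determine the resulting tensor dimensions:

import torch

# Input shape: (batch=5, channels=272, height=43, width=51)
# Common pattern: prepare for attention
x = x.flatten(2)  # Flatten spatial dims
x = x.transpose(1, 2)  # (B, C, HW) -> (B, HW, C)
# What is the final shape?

Input shape: (5, 272, 43, 51)
  -> after flatten(2): (5, 272, 2193)
Output shape: (5, 2193, 272)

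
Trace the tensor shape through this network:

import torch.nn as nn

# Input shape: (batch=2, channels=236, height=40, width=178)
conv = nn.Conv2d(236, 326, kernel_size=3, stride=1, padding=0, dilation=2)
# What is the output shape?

Input shape: (2, 236, 40, 178)
Output shape: (2, 326, 36, 174)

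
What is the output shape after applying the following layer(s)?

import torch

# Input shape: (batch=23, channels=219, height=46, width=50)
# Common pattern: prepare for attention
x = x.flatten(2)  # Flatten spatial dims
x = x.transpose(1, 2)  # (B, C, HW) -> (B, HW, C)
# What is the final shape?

Input shape: (23, 219, 46, 50)
  -> after flatten(2): (23, 219, 2300)
Output shape: (23, 2300, 219)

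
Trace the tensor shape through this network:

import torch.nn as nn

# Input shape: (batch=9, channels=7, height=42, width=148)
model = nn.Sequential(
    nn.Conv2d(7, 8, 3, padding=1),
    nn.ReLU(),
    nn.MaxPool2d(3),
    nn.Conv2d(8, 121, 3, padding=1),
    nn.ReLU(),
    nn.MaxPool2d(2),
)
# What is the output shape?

Input shape: (9, 7, 42, 148)
  -> after first Conv2d: (9, 8, 42, 148)
  -> after first MaxPool2d: (9, 8, 14, 49)
  -> after second Conv2d: (9, 121, 14, 49)
Output shape: (9, 121, 7, 24)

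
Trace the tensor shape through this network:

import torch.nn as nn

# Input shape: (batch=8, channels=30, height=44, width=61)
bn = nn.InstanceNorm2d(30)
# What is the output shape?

Input shape: (8, 30, 44, 61)
Output shape: (8, 30, 44, 61)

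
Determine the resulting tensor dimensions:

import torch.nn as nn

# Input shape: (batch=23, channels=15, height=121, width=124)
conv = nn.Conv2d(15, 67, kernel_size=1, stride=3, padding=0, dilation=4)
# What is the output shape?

Input shape: (23, 15, 121, 124)
Output shape: (23, 67, 41, 42)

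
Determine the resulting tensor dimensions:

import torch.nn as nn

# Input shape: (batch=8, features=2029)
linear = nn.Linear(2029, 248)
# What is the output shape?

Input shape: (8, 2029)
Output shape: (8, 248)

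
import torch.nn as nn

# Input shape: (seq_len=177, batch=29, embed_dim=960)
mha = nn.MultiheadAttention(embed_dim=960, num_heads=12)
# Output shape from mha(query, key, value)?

Input shape: (177, 29, 960)
Output shape: (177, 29, 960)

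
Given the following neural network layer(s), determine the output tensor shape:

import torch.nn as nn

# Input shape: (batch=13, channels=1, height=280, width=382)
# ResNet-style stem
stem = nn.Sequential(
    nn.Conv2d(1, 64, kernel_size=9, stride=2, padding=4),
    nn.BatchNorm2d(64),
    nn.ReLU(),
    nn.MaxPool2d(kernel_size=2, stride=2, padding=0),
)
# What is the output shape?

Input shape: (13, 1, 280, 382)
  -> after Conv2d 9x9 stride=2: (13, 64, 140, 191)
Output shape: (13, 64, 70, 95)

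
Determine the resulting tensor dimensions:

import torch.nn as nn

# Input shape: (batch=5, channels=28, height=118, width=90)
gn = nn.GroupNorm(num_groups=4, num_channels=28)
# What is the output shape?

Input shape: (5, 28, 118, 90)
Output shape: (5, 28, 118, 90)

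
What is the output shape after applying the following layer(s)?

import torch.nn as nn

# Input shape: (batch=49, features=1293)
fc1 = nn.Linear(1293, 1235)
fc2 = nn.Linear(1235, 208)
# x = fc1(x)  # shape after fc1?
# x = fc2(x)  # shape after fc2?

Input shape: (49, 1293)
  -> after fc1: (49, 1235)
Output shape: (49, 208)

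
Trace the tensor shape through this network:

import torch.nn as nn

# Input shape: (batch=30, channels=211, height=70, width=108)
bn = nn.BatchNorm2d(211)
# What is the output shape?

Input shape: (30, 211, 70, 108)
Output shape: (30, 211, 70, 108)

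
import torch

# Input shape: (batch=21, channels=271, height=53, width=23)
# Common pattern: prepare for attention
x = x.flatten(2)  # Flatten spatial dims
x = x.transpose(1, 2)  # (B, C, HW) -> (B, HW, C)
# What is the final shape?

Input shape: (21, 271, 53, 23)
  -> after flatten(2): (21, 271, 1219)
Output shape: (21, 1219, 271)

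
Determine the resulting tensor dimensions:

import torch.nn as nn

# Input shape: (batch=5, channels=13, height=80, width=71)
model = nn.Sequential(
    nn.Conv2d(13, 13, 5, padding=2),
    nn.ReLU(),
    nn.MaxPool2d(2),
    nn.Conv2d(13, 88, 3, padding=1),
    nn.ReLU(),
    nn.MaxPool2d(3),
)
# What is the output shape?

Input shape: (5, 13, 80, 71)
  -> after first Conv2d: (5, 13, 80, 71)
  -> after first MaxPool2d: (5, 13, 40, 35)
  -> after second Conv2d: (5, 88, 40, 35)
Output shape: (5, 88, 13, 11)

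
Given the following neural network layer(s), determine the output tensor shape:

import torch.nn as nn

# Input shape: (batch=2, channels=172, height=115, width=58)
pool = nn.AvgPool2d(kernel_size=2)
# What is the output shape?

Input shape: (2, 172, 115, 58)
Output shape: (2, 172, 57, 29)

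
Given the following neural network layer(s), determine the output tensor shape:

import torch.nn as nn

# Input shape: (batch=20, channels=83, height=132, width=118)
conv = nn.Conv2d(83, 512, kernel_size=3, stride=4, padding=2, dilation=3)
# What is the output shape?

Input shape: (20, 83, 132, 118)
Output shape: (20, 512, 33, 29)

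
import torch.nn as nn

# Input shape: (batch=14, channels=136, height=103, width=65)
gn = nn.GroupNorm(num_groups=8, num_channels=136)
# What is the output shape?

Input shape: (14, 136, 103, 65)
Output shape: (14, 136, 103, 65)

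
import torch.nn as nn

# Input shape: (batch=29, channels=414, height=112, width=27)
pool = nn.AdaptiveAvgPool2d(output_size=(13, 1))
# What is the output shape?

Input shape: (29, 414, 112, 27)
Output shape: (29, 414, 13, 1)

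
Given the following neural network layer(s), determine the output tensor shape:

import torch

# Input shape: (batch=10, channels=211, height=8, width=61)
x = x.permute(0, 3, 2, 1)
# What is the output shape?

Input shape: (10, 211, 8, 61)
Output shape: (10, 61, 8, 211)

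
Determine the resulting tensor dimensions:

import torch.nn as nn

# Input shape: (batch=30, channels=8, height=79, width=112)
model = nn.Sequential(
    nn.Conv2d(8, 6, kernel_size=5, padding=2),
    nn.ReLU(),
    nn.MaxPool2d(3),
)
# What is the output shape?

Input shape: (30, 8, 79, 112)
  -> after Conv2d: (30, 6, 79, 112)
  -> after ReLU: (30, 6, 79, 112)
Output shape: (30, 6, 26, 37)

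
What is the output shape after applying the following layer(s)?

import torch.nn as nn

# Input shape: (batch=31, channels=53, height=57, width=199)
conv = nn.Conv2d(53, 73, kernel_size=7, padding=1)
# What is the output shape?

Input shape: (31, 53, 57, 199)
Output shape: (31, 73, 53, 195)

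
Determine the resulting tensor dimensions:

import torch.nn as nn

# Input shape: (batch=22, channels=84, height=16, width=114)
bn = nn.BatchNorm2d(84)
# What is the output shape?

Input shape: (22, 84, 16, 114)
Output shape: (22, 84, 16, 114)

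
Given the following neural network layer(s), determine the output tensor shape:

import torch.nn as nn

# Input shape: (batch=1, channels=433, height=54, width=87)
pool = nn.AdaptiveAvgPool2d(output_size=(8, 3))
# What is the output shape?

Input shape: (1, 433, 54, 87)
Output shape: (1, 433, 8, 3)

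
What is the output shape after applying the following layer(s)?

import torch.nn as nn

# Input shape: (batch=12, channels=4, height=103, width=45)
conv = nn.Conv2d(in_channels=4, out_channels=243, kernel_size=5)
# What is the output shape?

Input shape: (12, 4, 103, 45)
Output shape: (12, 243, 99, 41)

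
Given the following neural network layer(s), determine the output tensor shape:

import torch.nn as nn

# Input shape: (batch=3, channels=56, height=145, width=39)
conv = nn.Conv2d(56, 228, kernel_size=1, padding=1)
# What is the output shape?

Input shape: (3, 56, 145, 39)
Output shape: (3, 228, 147, 41)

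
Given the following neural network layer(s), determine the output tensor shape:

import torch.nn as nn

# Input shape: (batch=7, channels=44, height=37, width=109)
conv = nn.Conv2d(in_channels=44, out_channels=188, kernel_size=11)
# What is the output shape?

Input shape: (7, 44, 37, 109)
Output shape: (7, 188, 27, 99)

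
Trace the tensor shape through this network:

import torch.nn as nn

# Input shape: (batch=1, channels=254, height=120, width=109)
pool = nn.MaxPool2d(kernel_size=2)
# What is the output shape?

Input shape: (1, 254, 120, 109)
Output shape: (1, 254, 60, 54)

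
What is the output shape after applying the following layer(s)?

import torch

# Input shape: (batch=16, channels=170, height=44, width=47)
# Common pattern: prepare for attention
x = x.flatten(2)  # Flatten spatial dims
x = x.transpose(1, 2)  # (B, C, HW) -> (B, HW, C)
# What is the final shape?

Input shape: (16, 170, 44, 47)
  -> after flatten(2): (16, 170, 2068)
Output shape: (16, 2068, 170)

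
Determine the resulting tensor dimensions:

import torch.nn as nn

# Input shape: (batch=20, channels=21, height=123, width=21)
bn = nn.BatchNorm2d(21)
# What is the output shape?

Input shape: (20, 21, 123, 21)
Output shape: (20, 21, 123, 21)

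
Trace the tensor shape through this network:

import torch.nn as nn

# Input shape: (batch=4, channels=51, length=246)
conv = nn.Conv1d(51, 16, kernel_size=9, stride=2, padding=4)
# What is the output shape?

Input shape: (4, 51, 246)
Output shape: (4, 16, 123)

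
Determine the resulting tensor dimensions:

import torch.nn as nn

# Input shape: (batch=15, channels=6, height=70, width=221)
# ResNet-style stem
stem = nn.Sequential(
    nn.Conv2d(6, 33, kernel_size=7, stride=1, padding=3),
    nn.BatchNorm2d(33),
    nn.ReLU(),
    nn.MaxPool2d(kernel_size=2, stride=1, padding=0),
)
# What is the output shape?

Input shape: (15, 6, 70, 221)
  -> after Conv2d 7x7 stride=1: (15, 33, 70, 221)
Output shape: (15, 33, 69, 220)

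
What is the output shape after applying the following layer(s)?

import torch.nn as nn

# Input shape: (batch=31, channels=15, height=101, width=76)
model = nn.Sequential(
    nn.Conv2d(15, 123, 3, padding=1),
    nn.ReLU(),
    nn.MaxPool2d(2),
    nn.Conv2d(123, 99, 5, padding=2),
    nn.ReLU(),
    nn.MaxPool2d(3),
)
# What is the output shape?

Input shape: (31, 15, 101, 76)
  -> after first Conv2d: (31, 123, 101, 76)
  -> after first MaxPool2d: (31, 123, 50, 38)
  -> after second Conv2d: (31, 99, 50, 38)
Output shape: (31, 99, 16, 12)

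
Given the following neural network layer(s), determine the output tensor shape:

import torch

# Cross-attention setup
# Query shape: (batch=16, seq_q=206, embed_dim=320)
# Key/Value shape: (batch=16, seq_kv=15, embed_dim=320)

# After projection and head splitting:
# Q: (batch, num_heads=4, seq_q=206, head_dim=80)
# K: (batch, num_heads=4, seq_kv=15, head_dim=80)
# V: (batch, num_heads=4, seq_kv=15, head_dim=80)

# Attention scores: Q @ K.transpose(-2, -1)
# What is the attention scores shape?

Input shape: (16, 206, 320)
Output shape: (16, 4, 206, 15)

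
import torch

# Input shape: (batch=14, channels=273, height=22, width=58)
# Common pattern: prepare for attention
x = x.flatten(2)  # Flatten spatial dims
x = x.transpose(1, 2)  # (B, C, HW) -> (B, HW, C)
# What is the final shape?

Input shape: (14, 273, 22, 58)
  -> after flatten(2): (14, 273, 1276)
Output shape: (14, 1276, 273)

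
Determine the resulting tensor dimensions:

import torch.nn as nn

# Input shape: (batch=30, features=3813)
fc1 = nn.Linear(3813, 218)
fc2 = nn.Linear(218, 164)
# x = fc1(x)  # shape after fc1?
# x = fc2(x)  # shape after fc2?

Input shape: (30, 3813)
  -> after fc1: (30, 218)
Output shape: (30, 164)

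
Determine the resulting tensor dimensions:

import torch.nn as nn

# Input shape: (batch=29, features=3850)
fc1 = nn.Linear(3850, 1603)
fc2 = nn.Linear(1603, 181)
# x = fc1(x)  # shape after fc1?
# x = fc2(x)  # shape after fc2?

Input shape: (29, 3850)
  -> after fc1: (29, 1603)
Output shape: (29, 181)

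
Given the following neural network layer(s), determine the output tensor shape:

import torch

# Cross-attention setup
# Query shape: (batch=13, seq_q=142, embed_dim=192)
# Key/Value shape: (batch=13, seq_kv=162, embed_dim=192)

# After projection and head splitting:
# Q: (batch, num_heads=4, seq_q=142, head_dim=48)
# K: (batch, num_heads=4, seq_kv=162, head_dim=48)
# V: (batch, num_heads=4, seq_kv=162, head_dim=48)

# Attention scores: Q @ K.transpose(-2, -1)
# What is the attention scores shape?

Input shape: (13, 142, 192)
Output shape: (13, 4, 142, 162)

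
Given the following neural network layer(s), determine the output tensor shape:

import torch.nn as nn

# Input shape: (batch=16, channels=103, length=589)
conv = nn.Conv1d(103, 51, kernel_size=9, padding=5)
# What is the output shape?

Input shape: (16, 103, 589)
Output shape: (16, 51, 591)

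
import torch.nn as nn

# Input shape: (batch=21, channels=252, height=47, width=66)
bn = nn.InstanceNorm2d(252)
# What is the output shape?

Input shape: (21, 252, 47, 66)
Output shape: (21, 252, 47, 66)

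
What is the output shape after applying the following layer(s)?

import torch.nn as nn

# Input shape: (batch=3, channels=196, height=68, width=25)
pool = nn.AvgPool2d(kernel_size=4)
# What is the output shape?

Input shape: (3, 196, 68, 25)
Output shape: (3, 196, 17, 6)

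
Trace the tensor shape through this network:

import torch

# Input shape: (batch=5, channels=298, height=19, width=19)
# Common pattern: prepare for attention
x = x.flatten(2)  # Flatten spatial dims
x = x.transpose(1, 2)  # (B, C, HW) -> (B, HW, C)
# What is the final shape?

Input shape: (5, 298, 19, 19)
  -> after flatten(2): (5, 298, 361)
Output shape: (5, 361, 298)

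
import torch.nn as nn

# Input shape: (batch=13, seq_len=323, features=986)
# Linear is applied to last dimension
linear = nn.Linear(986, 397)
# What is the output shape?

Input shape: (13, 323, 986)
Output shape: (13, 323, 397)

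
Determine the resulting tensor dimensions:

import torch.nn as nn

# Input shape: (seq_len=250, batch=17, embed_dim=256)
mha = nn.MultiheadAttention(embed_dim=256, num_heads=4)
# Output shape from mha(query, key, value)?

Input shape: (250, 17, 256)
Output shape: (250, 17, 256)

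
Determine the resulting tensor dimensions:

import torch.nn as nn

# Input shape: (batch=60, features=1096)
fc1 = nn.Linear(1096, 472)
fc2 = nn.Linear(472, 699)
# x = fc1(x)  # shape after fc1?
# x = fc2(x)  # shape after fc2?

Input shape: (60, 1096)
  -> after fc1: (60, 472)
Output shape: (60, 699)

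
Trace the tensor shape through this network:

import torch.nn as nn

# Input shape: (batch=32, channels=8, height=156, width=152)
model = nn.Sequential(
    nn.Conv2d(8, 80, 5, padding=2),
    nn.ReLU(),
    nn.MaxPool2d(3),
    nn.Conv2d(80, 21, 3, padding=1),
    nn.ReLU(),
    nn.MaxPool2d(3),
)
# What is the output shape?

Input shape: (32, 8, 156, 152)
  -> after first Conv2d: (32, 80, 156, 152)
  -> after first MaxPool2d: (32, 80, 52, 50)
  -> after second Conv2d: (32, 21, 52, 50)
Output shape: (32, 21, 17, 16)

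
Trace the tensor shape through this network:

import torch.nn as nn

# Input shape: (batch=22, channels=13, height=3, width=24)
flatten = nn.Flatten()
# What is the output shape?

Input shape: (22, 13, 3, 24)
Output shape: (22, 936)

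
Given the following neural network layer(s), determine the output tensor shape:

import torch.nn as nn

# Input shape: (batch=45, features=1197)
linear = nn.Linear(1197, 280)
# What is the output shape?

Input shape: (45, 1197)
Output shape: (45, 280)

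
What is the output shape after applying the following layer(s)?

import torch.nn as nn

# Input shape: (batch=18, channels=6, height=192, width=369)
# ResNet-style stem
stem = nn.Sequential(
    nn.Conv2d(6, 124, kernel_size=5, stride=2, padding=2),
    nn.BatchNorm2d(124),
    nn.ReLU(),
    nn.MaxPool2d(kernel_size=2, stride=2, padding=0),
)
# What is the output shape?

Input shape: (18, 6, 192, 369)
  -> after Conv2d 5x5 stride=2: (18, 124, 96, 185)
Output shape: (18, 124, 48, 92)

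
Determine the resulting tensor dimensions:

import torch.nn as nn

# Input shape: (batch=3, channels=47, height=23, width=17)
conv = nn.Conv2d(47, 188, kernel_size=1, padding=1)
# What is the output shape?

Input shape: (3, 47, 23, 17)
Output shape: (3, 188, 25, 19)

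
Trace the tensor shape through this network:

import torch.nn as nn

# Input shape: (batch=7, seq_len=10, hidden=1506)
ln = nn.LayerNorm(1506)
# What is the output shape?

Input shape: (7, 10, 1506)
Output shape: (7, 10, 1506)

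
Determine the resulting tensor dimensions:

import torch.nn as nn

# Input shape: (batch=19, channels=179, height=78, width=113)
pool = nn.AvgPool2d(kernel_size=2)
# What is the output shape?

Input shape: (19, 179, 78, 113)
Output shape: (19, 179, 39, 56)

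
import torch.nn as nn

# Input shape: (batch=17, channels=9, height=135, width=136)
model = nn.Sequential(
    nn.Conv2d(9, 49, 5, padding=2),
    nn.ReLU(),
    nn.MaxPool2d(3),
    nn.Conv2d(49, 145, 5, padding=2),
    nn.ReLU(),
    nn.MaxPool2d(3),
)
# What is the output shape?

Input shape: (17, 9, 135, 136)
  -> after first Conv2d: (17, 49, 135, 136)
  -> after first MaxPool2d: (17, 49, 45, 45)
  -> after second Conv2d: (17, 145, 45, 45)
Output shape: (17, 145, 15, 15)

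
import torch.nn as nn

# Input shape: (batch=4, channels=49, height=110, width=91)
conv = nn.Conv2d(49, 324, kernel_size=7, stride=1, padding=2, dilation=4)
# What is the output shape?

Input shape: (4, 49, 110, 91)
Output shape: (4, 324, 90, 71)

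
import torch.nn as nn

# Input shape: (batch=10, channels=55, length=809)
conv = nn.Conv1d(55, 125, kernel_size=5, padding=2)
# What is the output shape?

Input shape: (10, 55, 809)
Output shape: (10, 125, 809)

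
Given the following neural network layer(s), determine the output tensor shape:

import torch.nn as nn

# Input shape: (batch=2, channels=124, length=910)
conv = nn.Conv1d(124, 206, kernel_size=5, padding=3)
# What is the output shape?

Input shape: (2, 124, 910)
Output shape: (2, 206, 912)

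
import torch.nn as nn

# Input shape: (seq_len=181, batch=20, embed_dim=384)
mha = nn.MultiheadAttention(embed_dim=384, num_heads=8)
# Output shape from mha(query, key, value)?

Input shape: (181, 20, 384)
Output shape: (181, 20, 384)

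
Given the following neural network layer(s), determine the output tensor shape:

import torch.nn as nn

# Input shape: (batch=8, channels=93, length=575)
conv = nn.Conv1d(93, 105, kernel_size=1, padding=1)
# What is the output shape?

Input shape: (8, 93, 575)
Output shape: (8, 105, 577)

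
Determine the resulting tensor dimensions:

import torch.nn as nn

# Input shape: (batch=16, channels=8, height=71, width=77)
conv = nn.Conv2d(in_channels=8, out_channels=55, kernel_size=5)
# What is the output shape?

Input shape: (16, 8, 71, 77)
Output shape: (16, 55, 67, 73)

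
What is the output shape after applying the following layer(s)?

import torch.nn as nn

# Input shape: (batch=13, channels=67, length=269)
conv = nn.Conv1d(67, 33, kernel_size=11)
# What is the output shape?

Input shape: (13, 67, 269)
Output shape: (13, 33, 259)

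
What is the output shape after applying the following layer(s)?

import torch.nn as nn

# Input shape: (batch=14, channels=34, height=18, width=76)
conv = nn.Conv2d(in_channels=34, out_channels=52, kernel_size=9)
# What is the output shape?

Input shape: (14, 34, 18, 76)
Output shape: (14, 52, 10, 68)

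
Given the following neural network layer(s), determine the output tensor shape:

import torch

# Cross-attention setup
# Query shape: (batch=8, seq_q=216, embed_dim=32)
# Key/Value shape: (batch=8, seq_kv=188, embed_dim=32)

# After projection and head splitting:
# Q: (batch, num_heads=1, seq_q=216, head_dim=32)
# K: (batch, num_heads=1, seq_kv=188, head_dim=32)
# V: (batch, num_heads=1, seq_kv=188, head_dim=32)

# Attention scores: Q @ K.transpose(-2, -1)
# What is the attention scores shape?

Input shape: (8, 216, 32)
Output shape: (8, 1, 216, 188)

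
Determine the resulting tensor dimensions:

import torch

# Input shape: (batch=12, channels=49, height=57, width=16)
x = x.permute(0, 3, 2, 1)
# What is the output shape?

Input shape: (12, 49, 57, 16)
Output shape: (12, 16, 57, 49)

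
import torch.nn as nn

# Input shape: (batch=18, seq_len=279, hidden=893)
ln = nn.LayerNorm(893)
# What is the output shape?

Input shape: (18, 279, 893)
Output shape: (18, 279, 893)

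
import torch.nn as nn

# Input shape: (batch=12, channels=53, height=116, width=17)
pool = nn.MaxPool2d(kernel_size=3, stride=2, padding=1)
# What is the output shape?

Input shape: (12, 53, 116, 17)
Output shape: (12, 53, 58, 9)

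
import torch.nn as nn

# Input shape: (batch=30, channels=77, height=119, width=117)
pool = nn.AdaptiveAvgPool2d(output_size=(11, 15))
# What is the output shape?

Input shape: (30, 77, 119, 117)
Output shape: (30, 77, 11, 15)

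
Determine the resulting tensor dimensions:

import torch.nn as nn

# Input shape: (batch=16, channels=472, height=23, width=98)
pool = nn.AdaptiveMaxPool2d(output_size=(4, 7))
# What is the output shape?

Input shape: (16, 472, 23, 98)
Output shape: (16, 472, 4, 7)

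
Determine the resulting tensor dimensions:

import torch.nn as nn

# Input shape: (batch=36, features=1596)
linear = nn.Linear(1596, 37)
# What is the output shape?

Input shape: (36, 1596)
Output shape: (36, 37)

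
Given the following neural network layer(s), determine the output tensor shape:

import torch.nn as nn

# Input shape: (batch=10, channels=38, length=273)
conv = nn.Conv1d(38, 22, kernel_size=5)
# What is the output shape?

Input shape: (10, 38, 273)
Output shape: (10, 22, 269)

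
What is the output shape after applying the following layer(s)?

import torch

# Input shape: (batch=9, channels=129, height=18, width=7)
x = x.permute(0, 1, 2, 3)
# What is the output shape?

Input shape: (9, 129, 18, 7)
Output shape: (9, 129, 18, 7)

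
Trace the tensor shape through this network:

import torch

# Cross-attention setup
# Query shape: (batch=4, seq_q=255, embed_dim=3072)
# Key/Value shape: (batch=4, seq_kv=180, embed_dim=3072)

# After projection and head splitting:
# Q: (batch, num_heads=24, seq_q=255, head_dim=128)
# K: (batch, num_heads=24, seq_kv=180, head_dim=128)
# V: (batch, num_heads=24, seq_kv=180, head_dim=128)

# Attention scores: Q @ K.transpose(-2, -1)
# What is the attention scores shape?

Input shape: (4, 255, 3072)
Output shape: (4, 24, 255, 180)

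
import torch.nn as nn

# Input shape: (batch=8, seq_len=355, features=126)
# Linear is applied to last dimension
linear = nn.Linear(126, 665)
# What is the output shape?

Input shape: (8, 355, 126)
Output shape: (8, 355, 665)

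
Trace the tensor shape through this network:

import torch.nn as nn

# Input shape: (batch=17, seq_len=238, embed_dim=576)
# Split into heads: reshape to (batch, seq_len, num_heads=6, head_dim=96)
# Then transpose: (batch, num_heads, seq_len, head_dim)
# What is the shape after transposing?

Input shape: (17, 238, 576)
  -> after reshape: (17, 238, 6, 96)
Output shape: (17, 6, 238, 96)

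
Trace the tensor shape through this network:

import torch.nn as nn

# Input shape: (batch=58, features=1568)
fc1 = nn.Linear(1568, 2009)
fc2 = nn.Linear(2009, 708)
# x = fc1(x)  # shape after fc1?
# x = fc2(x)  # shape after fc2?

Input shape: (58, 1568)
  -> after fc1: (58, 2009)
Output shape: (58, 708)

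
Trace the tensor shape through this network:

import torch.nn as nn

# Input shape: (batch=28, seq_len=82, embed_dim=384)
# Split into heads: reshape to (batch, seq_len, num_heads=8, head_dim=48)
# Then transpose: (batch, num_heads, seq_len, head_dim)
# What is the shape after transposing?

Input shape: (28, 82, 384)
  -> after reshape: (28, 82, 8, 48)
Output shape: (28, 8, 82, 48)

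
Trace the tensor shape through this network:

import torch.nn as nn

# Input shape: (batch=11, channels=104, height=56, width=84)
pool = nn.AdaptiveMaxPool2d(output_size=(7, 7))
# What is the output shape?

Input shape: (11, 104, 56, 84)
Output shape: (11, 104, 7, 7)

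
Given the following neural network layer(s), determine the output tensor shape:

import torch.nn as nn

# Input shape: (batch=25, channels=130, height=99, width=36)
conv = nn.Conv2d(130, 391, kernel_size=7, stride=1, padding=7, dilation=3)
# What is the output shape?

Input shape: (25, 130, 99, 36)
Output shape: (25, 391, 95, 32)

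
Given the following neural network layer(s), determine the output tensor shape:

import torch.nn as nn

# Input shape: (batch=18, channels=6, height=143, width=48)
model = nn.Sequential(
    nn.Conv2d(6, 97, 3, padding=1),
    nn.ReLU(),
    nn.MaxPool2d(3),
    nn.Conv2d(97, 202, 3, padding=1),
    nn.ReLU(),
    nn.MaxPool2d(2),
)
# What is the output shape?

Input shape: (18, 6, 143, 48)
  -> after first Conv2d: (18, 97, 143, 48)
  -> after first MaxPool2d: (18, 97, 47, 16)
  -> after second Conv2d: (18, 202, 47, 16)
Output shape: (18, 202, 23, 8)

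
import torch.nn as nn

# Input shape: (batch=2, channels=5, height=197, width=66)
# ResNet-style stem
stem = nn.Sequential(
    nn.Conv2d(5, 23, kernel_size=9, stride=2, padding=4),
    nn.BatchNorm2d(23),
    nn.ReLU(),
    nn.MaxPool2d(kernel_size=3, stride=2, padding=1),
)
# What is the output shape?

Input shape: (2, 5, 197, 66)
  -> after Conv2d 9x9 stride=2: (2, 23, 99, 33)
Output shape: (2, 23, 50, 17)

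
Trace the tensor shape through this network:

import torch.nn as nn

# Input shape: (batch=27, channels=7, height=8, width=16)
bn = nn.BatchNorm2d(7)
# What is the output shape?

Input shape: (27, 7, 8, 16)
Output shape: (27, 7, 8, 16)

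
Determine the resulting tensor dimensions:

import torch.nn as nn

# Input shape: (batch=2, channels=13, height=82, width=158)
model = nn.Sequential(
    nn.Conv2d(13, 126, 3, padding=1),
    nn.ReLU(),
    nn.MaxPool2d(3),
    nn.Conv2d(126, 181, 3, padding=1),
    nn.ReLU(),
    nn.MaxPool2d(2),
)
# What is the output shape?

Input shape: (2, 13, 82, 158)
  -> after first Conv2d: (2, 126, 82, 158)
  -> after first MaxPool2d: (2, 126, 27, 52)
  -> after second Conv2d: (2, 181, 27, 52)
Output shape: (2, 181, 13, 26)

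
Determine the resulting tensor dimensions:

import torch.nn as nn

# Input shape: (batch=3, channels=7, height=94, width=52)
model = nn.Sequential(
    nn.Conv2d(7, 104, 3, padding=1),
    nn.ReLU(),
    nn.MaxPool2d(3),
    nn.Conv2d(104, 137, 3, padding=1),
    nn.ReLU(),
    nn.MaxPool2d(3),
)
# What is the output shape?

Input shape: (3, 7, 94, 52)
  -> after first Conv2d: (3, 104, 94, 52)
  -> after first MaxPool2d: (3, 104, 31, 17)
  -> after second Conv2d: (3, 137, 31, 17)
Output shape: (3, 137, 10, 5)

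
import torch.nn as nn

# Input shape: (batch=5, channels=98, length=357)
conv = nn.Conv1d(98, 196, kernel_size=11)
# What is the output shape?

Input shape: (5, 98, 357)
Output shape: (5, 196, 347)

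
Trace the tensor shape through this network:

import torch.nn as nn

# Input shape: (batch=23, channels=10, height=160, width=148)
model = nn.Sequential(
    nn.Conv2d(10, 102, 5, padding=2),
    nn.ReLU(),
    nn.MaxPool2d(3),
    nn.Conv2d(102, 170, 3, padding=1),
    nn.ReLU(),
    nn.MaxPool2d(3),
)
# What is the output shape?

Input shape: (23, 10, 160, 148)
  -> after first Conv2d: (23, 102, 160, 148)
  -> after first MaxPool2d: (23, 102, 53, 49)
  -> after second Conv2d: (23, 170, 53, 49)
Output shape: (23, 170, 17, 16)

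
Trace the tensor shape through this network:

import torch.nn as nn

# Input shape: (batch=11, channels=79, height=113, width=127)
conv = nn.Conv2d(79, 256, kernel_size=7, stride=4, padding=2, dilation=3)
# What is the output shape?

Input shape: (11, 79, 113, 127)
Output shape: (11, 256, 25, 29)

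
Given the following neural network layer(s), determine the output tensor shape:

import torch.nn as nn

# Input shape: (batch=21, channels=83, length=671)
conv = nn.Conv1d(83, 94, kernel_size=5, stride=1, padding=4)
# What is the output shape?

Input shape: (21, 83, 671)
Output shape: (21, 94, 675)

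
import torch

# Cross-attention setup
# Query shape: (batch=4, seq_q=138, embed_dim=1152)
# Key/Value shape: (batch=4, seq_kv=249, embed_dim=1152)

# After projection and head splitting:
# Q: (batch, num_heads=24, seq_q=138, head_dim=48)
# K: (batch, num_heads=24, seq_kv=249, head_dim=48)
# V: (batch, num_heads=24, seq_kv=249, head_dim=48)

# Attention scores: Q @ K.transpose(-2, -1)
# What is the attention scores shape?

Input shape: (4, 138, 1152)
Output shape: (4, 24, 138, 249)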